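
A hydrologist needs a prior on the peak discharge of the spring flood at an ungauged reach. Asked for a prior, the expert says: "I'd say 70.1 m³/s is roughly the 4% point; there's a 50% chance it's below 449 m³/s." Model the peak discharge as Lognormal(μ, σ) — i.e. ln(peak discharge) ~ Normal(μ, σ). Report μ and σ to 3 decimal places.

μ ≈ 6.107, σ ≈ 1.061

If T ~ Lognormal(μ,σ) then ln T ~ Normal(μ,σ), so the p-quantile of ln T is μ + z_p·σ.
ln(70.1) = 4.25 and ln(449) = 6.107; z_{0.04} = -1.751, z_{0.5} = 0.
σ = (6.107 − 4.25)/(0 − (-1.751)) = 1.061.
μ = 4.25 − (-1.751)·1.061 = 6.107.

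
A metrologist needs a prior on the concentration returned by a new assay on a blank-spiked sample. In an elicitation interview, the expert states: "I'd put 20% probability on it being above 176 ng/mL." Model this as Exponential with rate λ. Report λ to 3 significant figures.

λ ≈ 0.00914

P(T > 176.0) = e^(−λ·176.0) = 0.2, so λ = −ln(0.2)/176.0 = 0.00914.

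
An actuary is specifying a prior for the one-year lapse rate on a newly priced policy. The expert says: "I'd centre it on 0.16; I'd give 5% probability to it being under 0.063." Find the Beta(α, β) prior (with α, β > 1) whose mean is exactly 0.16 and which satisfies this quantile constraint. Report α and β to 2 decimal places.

With mean 0.16 fixed, write α = 0.16s, β = 0.84s where s = α+β.
Need P(θ < 0.063) = 0.05 under Beta(0.16s, 0.84s). Normal approximation: (q−m)/√(m(1−m)/s) ≈ z_{0.05} = -1.64, so s ≈ 0.16·0.84·(-1.64)²/(0.063−0.16)² = 38.6.
At s = 38.6: P(θ<0.063) ≈ 0.023. Adjusting to match 0.05 gives s ≈ 27.74.
So α = 0.16·27.74 ≈ 4.44, β = 0.84·27.74 ≈ 23.30.

α ≈ 4.44, β ≈ 23.30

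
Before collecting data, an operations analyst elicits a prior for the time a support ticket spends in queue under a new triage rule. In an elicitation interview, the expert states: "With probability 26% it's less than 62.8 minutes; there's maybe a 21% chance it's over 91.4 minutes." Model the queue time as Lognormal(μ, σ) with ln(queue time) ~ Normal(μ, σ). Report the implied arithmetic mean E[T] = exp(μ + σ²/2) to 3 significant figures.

If T ~ Lognormal(μ,σ) then ln T ~ Normal(μ,σ), so the p-quantile of ln T is μ + z_p·σ.
ln(62.8) = 4.14 and ln(91.4) = 4.515; z_{0.26} = -0.6433, z_{0.79} = 0.8064.
σ = (4.515 − 4.14)/(0.8064 − (-0.6433)) = 0.259.
μ = 4.14 − (-0.6433)·0.259 = 4.306.
E[T] = exp(μ + σ²/2) = exp(4.306 + 0.0335) = 76.7 minutes.

E[T] ≈ 76.7 minutes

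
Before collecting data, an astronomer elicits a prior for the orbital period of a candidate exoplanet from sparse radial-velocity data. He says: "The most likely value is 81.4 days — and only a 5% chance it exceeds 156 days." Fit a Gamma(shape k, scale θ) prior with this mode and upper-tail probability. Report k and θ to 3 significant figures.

Gamma(k,θ) with k>1 has mode (k−1)θ, so θ = 81.4/(k−1).
Need P(X < 156) = 0.95 with θ tied to k this way. Start at k = 2, θ = 81.4: P(X<156) ≈ 0.571.
Too low — raise k to concentrate. Iterating converges to k ≈ 7.57.
Then θ = 81.4/(7.57−1) ≈ 12.4.

k ≈ 7.57, θ ≈ 12.4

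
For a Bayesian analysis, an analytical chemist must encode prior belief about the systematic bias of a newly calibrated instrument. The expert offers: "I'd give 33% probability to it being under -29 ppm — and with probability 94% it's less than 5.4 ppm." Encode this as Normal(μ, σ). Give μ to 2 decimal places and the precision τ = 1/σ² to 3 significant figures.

μ = -21.41, τ = 0.00336

The p-quantile of Normal(μ,σ) is μ + z_p·σ, with z_{0.33} = -0.4399 and z_{0.94} = 1.555.
Eliminate σ: μ = (z₂·x₁ − z₁·x₂)/(z₂ − z₁) = (1.555·-29 − (-0.4399)·5.4)/1.995 = -21.41.
Then σ = (x₂ − x₁)/(z₂ − z₁) = (5.4 − -29)/1.995 = 17.25.
Precision τ = 1/σ² = 1/17.25² = 0.00336.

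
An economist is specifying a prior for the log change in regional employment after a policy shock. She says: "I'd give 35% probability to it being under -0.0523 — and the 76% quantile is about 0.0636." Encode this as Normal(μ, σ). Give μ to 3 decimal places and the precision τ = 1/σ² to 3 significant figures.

The p-quantile of Normal(μ,σ) is μ + z_p·σ, with z_{0.35} = -0.3853 and z_{0.76} = 0.7063.
Eliminate σ: μ = (z₂·x₁ − z₁·x₂)/(z₂ − z₁) = (0.7063·-0.0523 − (-0.3853)·0.0636)/1.092 = -0.011.
Then σ = (x₂ − x₁)/(z₂ − z₁) = (0.0636 − -0.0523)/1.092 = 0.106.
Precision τ = 1/σ² = 1/0.1062² = 88.7.

μ = -0.011, τ = 88.7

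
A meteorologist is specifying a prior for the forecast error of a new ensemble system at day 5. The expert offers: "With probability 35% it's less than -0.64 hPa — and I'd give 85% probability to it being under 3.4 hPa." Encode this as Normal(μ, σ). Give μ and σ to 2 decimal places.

The p-quantile of Normal(μ,σ) is μ + z_p·σ, with z_{0.35} = -0.3853 and z_{0.85} = 1.036.
Eliminate σ: μ = (z₂·x₁ − z₁·x₂)/(z₂ − z₁) = (1.036·-0.64 − (-0.3853)·3.4)/1.422 = 0.45.
Then σ = (x₂ − x₁)/(z₂ − z₁) = (3.4 − -0.64)/1.422 = 2.84.

μ = 0.45, σ = 2.84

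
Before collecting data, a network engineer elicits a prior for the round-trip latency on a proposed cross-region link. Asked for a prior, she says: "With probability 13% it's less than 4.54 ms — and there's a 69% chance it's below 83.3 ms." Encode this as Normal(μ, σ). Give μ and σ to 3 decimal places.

μ = 59.226, σ = 48.550

The p-quantile of Normal(μ,σ) is μ + z_p·σ, with z_{0.13} = -1.126 and z_{0.69} = 0.4959.
Eliminate σ: μ = (z₂·x₁ − z₁·x₂)/(z₂ − z₁) = (0.4959·4.54 − (-1.126)·83.3)/1.622 = 59.226.
Then σ = (x₂ − x₁)/(z₂ − z₁) = (83.3 − 4.54)/1.622 = 48.550.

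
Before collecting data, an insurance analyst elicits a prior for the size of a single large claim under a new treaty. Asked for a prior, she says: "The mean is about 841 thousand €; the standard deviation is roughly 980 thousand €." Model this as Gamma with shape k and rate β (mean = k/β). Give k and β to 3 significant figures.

For Gamma(k, rate β): mean = k/β, variance = k/β², so CV = 1/√k.
CV = SD/mean = 980/841 = 1.165, hence k = 1/CV² = 0.736.
Then β = k/mean = 0.736/841 = 0.000876.

k ≈ 0.736, β ≈ 0.000876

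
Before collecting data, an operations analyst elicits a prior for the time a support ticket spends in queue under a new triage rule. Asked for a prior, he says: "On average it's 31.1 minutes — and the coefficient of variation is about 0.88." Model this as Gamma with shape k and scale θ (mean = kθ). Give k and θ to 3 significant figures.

k ≈ 1.29, θ ≈ 24.1

For Gamma(k, scale θ): mean = kθ, variance = kθ², so CV = 1/√k.
CV = 0.88, hence k = 1/CV² = 1.29.
Then θ = mean/k = 31.1/1.29 = 24.1.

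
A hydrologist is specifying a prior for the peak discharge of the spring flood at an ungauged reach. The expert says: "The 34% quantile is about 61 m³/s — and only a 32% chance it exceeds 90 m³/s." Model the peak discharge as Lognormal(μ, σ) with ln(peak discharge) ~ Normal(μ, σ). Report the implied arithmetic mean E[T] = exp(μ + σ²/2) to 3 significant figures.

If T ~ Lognormal(μ,σ) then ln T ~ Normal(μ,σ), so the p-quantile of ln T is μ + z_p·σ.
ln(61) = 4.111 and ln(90) = 4.5; z_{0.34} = -0.4125, z_{0.68} = 0.4677.
σ = (4.5 − 4.111)/(0.4677 − (-0.4125)) = 0.442.
μ = 4.111 − (-0.4125)·0.442 = 4.293.
E[T] = exp(μ + σ²/2) = exp(4.293 + 0.0976) = 80.7 m³/s.

E[T] ≈ 80.7 m³/s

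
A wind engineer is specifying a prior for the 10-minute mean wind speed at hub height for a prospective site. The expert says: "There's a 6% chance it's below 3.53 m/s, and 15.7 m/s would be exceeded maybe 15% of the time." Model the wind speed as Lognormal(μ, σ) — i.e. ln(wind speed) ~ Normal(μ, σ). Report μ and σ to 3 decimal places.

μ ≈ 2.157, σ ≈ 0.576

If T ~ Lognormal(μ,σ) then ln T ~ Normal(μ,σ), so the p-quantile of ln T is μ + z_p·σ.
ln(3.53) = 1.261 and ln(15.7) = 2.754; z_{0.06} = -1.555, z_{0.85} = 1.036.
σ = (2.754 − 1.261)/(1.036 − (-1.555)) = 0.576.
μ = 1.261 − (-1.555)·0.576 = 2.157.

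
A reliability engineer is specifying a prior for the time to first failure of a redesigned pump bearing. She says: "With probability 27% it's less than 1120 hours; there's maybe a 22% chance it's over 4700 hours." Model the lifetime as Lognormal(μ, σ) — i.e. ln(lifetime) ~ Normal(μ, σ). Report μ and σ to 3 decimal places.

If T ~ Lognormal(μ,σ) then ln T ~ Normal(μ,σ), so the p-quantile of ln T is μ + z_p·σ.
ln(1120) = 7.021 and ln(4700) = 8.455; z_{0.27} = -0.6128, z_{0.78} = 0.7722.
σ = (8.455 − 7.021)/(0.7722 − (-0.6128)) = 1.036.
μ = 7.021 − (-0.6128)·1.036 = 7.656.

μ ≈ 7.656, σ ≈ 1.036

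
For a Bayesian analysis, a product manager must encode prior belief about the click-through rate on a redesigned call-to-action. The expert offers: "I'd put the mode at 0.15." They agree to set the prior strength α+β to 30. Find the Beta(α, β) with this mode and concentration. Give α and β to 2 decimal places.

For α,β > 1 the Beta mode is (α−1)/(α+β−2). With α+β = 30, the mode is (α−1)/28.
Set (α−1)/28 = 0.15 → α = 1 + 0.15·28 = 5.20.
β = 30 − α = 24.80.

α = 5.20, β = 24.80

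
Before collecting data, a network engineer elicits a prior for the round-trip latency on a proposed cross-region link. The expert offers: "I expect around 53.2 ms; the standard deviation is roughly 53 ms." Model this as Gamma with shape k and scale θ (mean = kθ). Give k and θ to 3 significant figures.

For Gamma(k, scale θ): mean = kθ, variance = kθ², so CV = 1/√k.
CV = SD/mean = 53/53.2 = 0.9962, hence k = 1/CV² = 1.01.
Then θ = mean/k = 53.2/1.01 = 52.8.

k ≈ 1.01, θ ≈ 52.8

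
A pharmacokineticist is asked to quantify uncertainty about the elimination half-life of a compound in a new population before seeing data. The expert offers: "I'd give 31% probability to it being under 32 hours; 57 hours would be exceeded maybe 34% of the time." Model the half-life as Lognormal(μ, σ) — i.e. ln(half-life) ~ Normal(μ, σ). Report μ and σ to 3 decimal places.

μ ≈ 3.781, σ ≈ 0.636

If T ~ Lognormal(μ,σ) then ln T ~ Normal(μ,σ), so the p-quantile of ln T is μ + z_p·σ.
ln(32) = 3.466 and ln(57) = 4.043; z_{0.31} = -0.4959, z_{0.66} = 0.4125.
σ = (4.043 − 3.466)/(0.4125 − (-0.4959)) = 0.636.
μ = 3.466 − (-0.4959)·0.636 = 3.781.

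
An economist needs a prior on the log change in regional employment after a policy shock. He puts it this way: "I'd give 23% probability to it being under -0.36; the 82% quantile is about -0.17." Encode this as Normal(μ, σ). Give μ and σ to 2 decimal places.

μ = -0.28, σ = 0.11

For Normal(μ,σ), the p-quantile is μ + z_p·σ. Here z_{0.23} = -0.7388, z_{0.82} = 0.9154.
So -0.36 = μ − 0.7388σ and -0.17 = μ + 0.9154σ.
Subtracting: σ = (-0.17 − -0.36)/(0.9154 − (-0.7388)) = 0.11.
Then μ = -0.36 − (-0.7388)·0.11 = -0.28.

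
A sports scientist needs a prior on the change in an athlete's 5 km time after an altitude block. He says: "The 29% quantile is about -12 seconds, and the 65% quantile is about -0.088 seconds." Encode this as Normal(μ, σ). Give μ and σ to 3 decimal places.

μ = -4.978, σ = 12.690

The p-quantile of Normal(μ,σ) is μ + z_p·σ, with z_{0.29} = -0.5534 and z_{0.65} = 0.3853.
Eliminate σ: μ = (z₂·x₁ − z₁·x₂)/(z₂ − z₁) = (0.3853·-12 − (-0.5534)·-0.088)/0.9387 = -4.978.
Then σ = (x₂ − x₁)/(z₂ − z₁) = (-0.088 − -12)/0.9387 = 12.690.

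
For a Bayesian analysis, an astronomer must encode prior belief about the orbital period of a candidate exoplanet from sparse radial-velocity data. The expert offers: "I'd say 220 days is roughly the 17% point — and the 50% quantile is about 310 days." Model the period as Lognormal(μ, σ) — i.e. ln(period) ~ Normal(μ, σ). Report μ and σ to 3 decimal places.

If T ~ Lognormal(μ,σ) then ln T ~ Normal(μ,σ), so the p-quantile of ln T is μ + z_p·σ.
ln(220) = 5.394 and ln(310) = 5.737; z_{0.17} = -0.9542, z_{0.5} = 0.
σ = (5.737 − 5.394)/(0 − (-0.9542)) = 0.359.
μ = 5.394 − (-0.9542)·0.359 = 5.737.

μ ≈ 5.737, σ ≈ 0.359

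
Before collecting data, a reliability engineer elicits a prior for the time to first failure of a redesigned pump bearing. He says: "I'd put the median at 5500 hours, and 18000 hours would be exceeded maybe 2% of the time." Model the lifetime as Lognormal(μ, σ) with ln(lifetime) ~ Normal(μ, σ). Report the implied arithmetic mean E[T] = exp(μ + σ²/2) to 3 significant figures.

If T ~ Lognormal(μ,σ) then ln T ~ Normal(μ,σ), so the p-quantile of ln T is μ + z_p·σ.
ln(5500) = 8.613 and ln(18000) = 9.798; z_{0.5} = 0, z_{0.98} = 2.054.
σ = (9.798 − 8.613)/(2.054 − (0)) = 0.577.
μ = 8.613 − (0)·0.577 = 8.613.
E[T] = exp(μ + σ²/2) = exp(8.613 + 0.1666) = 6500 hours.

E[T] ≈ 6500 hours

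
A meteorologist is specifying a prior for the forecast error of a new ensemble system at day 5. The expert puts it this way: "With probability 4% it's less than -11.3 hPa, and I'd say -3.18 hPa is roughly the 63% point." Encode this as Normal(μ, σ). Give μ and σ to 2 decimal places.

For Normal(μ,σ), the p-quantile is μ + z_p·σ. Here z_{0.04} = -1.751, z_{0.63} = 0.3319.
So -11.3 = μ − 1.751σ and -3.18 = μ + 0.3319σ.
Subtracting: σ = (-3.18 − -11.3)/(0.3319 − (-1.751)) = 3.90.
Then μ = -11.3 − (-1.751)·3.90 = -4.47.

μ = -4.47, σ = 3.90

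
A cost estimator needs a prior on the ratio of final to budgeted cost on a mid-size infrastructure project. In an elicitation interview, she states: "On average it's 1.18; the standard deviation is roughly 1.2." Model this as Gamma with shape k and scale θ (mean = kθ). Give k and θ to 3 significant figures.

k ≈ 0.967, θ ≈ 1.22

For Gamma(k, scale θ): mean = kθ, variance = kθ², so CV = 1/√k.
CV = SD/mean = 1.2/1.18 = 1.017, hence k = 1/CV² = 0.967.
Then θ = mean/k = 1.18/0.967 = 1.22.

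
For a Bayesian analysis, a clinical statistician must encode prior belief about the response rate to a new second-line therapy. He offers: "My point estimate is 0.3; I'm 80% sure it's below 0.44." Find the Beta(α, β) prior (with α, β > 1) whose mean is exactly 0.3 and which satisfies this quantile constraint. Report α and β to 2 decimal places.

α ≈ 2.09, β ≈ 4.87

With mean 0.3 fixed, write α = 0.3s, β = 0.7s where s = α+β.
Need P(θ < 0.44) = 0.8 under Beta(0.3s, 0.7s). Normal approximation: (q−m)/√(m(1−m)/s) ≈ z_{0.8} = 0.842, so s ≈ 0.3·0.7·(0.842)²/(0.44−0.3)² = 7.6.
At s = 7.6: P(θ<0.44) ≈ 0.808. Adjusting to match 0.8 gives s ≈ 6.96.
So α = 0.3·6.96 ≈ 2.09, β = 0.7·6.96 ≈ 4.87.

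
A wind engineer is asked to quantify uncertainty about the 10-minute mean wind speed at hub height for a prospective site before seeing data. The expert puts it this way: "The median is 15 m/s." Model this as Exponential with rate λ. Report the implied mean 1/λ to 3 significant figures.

mean ≈ 21.6 m/s

Exponential median = ln 2 / λ, so λ = ln 2 / 15.0 = 0.0462.
Mean = 1/λ = 21.6 m/s.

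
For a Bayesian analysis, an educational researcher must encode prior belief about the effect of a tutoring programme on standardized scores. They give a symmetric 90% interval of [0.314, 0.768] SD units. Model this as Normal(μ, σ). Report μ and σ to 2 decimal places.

μ = 0.54, σ = 0.14

A symmetric 90% interval runs μ ± z·σ with z = 1.645.
Half-width = 0.227, so σ = 0.227/1.645 = 0.14.
μ is the interval midpoint, 0.54.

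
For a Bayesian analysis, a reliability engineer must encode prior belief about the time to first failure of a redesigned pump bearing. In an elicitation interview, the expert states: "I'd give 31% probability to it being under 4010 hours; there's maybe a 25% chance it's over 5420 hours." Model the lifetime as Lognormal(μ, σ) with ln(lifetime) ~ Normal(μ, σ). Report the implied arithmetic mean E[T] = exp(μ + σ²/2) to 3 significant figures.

If T ~ Lognormal(μ,σ) then ln T ~ Normal(μ,σ), so the p-quantile of ln T is μ + z_p·σ.
ln(4010) = 8.297 and ln(5420) = 8.598; z_{0.31} = -0.4959, z_{0.75} = 0.6745.
σ = (8.598 − 8.297)/(0.6745 − (-0.4959)) = 0.257.
μ = 8.297 − (-0.4959)·0.257 = 8.424.
E[T] = exp(μ + σ²/2) = exp(8.424 + 0.0331) = 4710 hours.

E[T] ≈ 4710 hours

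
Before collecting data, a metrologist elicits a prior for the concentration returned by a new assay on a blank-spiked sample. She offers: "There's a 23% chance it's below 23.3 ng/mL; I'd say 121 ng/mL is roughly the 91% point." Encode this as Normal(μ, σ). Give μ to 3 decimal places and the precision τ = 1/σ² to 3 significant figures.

The p-quantile of Normal(μ,σ) is μ + z_p·σ, with z_{0.23} = -0.7388 and z_{0.91} = 1.341.
Eliminate σ: μ = (z₂·x₁ − z₁·x₂)/(z₂ − z₁) = (1.341·23.3 − (-0.7388)·121)/2.08 = 58.011.
Then σ = (x₂ − x₁)/(z₂ − z₁) = (121 − 23.3)/2.08 = 46.980.
Precision τ = 1/σ² = 1/46.98² = 0.000453.

μ = 58.011, τ = 0.000453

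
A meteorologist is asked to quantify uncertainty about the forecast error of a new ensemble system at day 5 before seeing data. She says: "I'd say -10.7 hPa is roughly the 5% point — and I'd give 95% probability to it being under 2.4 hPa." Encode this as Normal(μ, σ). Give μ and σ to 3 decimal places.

μ = -4.150, σ = 3.982

For Normal(μ,σ), the p-quantile is μ + z_p·σ. Here z_{0.05} = -1.645, z_{0.95} = 1.645.
So -10.7 = μ − 1.645σ and 2.4 = μ + 1.645σ.
Subtracting: σ = (2.4 − -10.7)/(1.645 − (-1.645)) = 3.982.
Then μ = -10.7 − (-1.645)·3.982 = -4.150.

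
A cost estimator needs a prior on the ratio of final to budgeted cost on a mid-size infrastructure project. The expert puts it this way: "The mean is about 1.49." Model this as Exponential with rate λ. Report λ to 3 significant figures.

Exponential mean = 1/λ, so λ = 1/1.49 = 0.671.

λ ≈ 0.671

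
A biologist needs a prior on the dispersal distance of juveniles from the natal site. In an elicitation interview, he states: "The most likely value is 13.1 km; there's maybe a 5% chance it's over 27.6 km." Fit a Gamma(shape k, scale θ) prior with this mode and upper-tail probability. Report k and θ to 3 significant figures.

k ≈ 5.97, θ ≈ 2.63

Gamma(k,θ) with k>1 has mode (k−1)θ, so θ = 13.1/(k−1).
Need P(X < 27.6) = 0.95 with θ tied to k this way. Start at k = 2, θ = 13.1: P(X<27.6) ≈ 0.622.
Too low — raise k to concentrate. Iterating converges to k ≈ 5.97.
Then θ = 13.1/(5.97−1) ≈ 2.63.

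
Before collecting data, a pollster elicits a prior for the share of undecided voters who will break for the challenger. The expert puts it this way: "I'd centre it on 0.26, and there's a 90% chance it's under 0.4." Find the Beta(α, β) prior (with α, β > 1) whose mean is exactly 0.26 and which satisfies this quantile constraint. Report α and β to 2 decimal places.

α ≈ 4.42, β ≈ 12.59

With mean 0.26 fixed, write α = 0.26s, β = 0.74s where s = α+β.
Need P(θ < 0.4) = 0.9 under Beta(0.26s, 0.74s). Normal approximation: (q−m)/√(m(1−m)/s) ≈ z_{0.9} = 1.28, so s ≈ 0.26·0.74·(1.28)²/(0.4−0.26)² = 16.1.
At s = 16.1: P(θ<0.4) ≈ 0.895. Adjusting to match 0.9 gives s ≈ 17.02.
So α = 0.26·17.02 ≈ 4.42, β = 0.74·17.02 ≈ 12.59.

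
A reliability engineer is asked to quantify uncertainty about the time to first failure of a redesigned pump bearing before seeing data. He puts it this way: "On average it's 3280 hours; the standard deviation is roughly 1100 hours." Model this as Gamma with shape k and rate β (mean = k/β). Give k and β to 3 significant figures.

For Gamma(k, rate β): mean = k/β, variance = k/β², so CV = 1/√k.
CV = SD/mean = 1100/3280 = 0.3354, hence k = 1/CV² = 8.89.
Then β = k/mean = 8.89/3280 = 0.00271.

k ≈ 8.89, β ≈ 0.00271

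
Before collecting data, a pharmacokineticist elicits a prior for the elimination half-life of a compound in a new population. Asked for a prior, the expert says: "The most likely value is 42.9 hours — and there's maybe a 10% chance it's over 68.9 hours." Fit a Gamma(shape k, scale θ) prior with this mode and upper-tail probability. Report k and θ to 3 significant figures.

k ≈ 9.37, θ ≈ 5.12

Gamma(k,θ) with k>1 has mode (k−1)θ, so θ = 42.9/(k−1).
Need P(X < 68.9) = 0.9 with θ tied to k this way. Start at k = 2, θ = 42.9: P(X<68.9) ≈ 0.477.
Too low — raise k to concentrate. Iterating converges to k ≈ 9.37.
Then θ = 42.9/(9.37−1) ≈ 5.12.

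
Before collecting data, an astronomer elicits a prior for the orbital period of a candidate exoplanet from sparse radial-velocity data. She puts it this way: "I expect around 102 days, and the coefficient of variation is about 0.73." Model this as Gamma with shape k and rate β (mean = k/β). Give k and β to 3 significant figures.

For Gamma(k, rate β): mean = k/β, variance = k/β², so CV = 1/√k.
CV = 0.73, hence k = 1/CV² = 1.88.
Then β = k/mean = 1.88/102 = 0.0184.

k ≈ 1.88, β ≈ 0.0184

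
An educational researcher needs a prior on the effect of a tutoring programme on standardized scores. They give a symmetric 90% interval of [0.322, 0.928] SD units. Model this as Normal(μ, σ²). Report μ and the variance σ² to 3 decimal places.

μ = 0.625, σ² = 0.034

A symmetric 90% interval runs μ ± z·σ with z = 1.645.
Half-width = 0.303, so σ = 0.303/1.645 = 0.1842 and σ² = 0.034.
μ is the interval midpoint, 0.625.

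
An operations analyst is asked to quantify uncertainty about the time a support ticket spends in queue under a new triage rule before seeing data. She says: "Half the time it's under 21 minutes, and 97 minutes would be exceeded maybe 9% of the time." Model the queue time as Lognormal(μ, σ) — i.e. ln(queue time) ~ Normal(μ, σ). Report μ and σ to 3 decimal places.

If T ~ Lognormal(μ,σ) then ln T ~ Normal(μ,σ), so the p-quantile of ln T is μ + z_p·σ.
ln(21) = 3.045 and ln(97) = 4.575; z_{0.5} = 0, z_{0.91} = 1.341.
σ = (4.575 − 3.045)/(1.341 − (0)) = 1.141.
μ = 3.045 − (0)·1.141 = 3.045.

μ ≈ 3.045, σ ≈ 1.141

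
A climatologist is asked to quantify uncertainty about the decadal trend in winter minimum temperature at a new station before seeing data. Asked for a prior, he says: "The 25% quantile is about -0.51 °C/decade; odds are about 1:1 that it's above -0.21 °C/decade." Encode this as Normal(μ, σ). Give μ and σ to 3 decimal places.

μ = -0.210, σ = 0.445

The p-quantile of Normal(μ,σ) is μ + z_p·σ, with z_{0.25} = -0.6745 and z_{0.5} = 0.
Eliminate σ: μ = (z₂·x₁ − z₁·x₂)/(z₂ − z₁) = (0·-0.51 − (-0.6745)·-0.21)/0.6745 = -0.210.
Then σ = (x₂ − x₁)/(z₂ − z₁) = (-0.21 − -0.51)/0.6745 = 0.445.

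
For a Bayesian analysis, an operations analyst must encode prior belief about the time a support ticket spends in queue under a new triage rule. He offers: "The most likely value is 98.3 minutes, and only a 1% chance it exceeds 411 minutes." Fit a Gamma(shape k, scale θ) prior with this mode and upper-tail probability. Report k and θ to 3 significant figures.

k ≈ 3.02, θ ≈ 48.7

Gamma(k,θ) with k>1 has mode (k−1)θ, so θ = 98.3/(k−1).
Need P(X < 411) = 0.99 with θ tied to k this way. Start at k = 2, θ = 98.3: P(X<411) ≈ 0.921.
Too low — raise k to concentrate. Iterating converges to k ≈ 3.02.
Then θ = 98.3/(3.02−1) ≈ 48.7.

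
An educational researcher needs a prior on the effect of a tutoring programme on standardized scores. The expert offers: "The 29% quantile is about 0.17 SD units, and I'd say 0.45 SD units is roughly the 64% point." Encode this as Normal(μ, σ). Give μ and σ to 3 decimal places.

μ = 0.340, σ = 0.307

The p-quantile of Normal(μ,σ) is μ + z_p·σ, with z_{0.29} = -0.5534 and z_{0.64} = 0.3585.
Eliminate σ: μ = (z₂·x₁ − z₁·x₂)/(z₂ − z₁) = (0.3585·0.17 − (-0.5534)·0.45)/0.9118 = 0.340.
Then σ = (x₂ − x₁)/(z₂ − z₁) = (0.45 − 0.17)/0.9118 = 0.307.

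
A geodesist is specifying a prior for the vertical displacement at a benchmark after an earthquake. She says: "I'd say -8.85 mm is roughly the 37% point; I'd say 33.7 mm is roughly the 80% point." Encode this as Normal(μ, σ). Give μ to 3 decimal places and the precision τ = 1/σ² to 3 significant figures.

μ = 3.183, τ = 0.000761

For Normal(μ,σ), the p-quantile is μ + z_p·σ. Here z_{0.37} = -0.3319, z_{0.8} = 0.8416.
So -8.85 = μ − 0.3319σ and 33.7 = μ + 0.8416σ.
Subtracting: σ = (33.7 − -8.85)/(0.8416 − (-0.3319)) = 36.260.
Then μ = -8.85 − (-0.3319)·36.260 = 3.183.
Precision τ = 1/σ² = 1/36.26² = 0.000761.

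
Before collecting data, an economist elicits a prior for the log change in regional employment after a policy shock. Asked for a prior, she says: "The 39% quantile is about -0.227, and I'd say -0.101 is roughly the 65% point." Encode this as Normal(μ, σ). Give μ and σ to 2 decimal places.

μ = -0.17, σ = 0.19

The p-quantile of Normal(μ,σ) is μ + z_p·σ, with z_{0.39} = -0.2793 and z_{0.65} = 0.3853.
Eliminate σ: μ = (z₂·x₁ − z₁·x₂)/(z₂ − z₁) = (0.3853·-0.227 − (-0.2793)·-0.101)/0.6646 = -0.17.
Then σ = (x₂ − x₁)/(z₂ − z₁) = (-0.101 − -0.227)/0.6646 = 0.19.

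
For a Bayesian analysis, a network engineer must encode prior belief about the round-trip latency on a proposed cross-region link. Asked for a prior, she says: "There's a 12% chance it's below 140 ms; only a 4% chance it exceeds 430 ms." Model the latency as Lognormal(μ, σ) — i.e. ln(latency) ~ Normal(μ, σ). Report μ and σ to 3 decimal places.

μ ≈ 5.392, σ ≈ 0.384

If T ~ Lognormal(μ,σ) then ln T ~ Normal(μ,σ), so the p-quantile of ln T is μ + z_p·σ.
ln(140) = 4.942 and ln(430) = 6.064; z_{0.12} = -1.175, z_{0.96} = 1.751.
σ = (6.064 − 4.942)/(1.751 − (-1.175)) = 0.384.
μ = 4.942 − (-1.175)·0.384 = 5.392.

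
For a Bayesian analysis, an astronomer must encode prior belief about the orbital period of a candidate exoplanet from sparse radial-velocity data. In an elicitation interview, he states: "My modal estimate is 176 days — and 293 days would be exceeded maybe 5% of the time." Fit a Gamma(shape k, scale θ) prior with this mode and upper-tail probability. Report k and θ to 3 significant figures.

Gamma(k,θ) with k>1 has mode (k−1)θ, so θ = 176/(k−1).
Need P(X < 293) = 0.95 with θ tied to k this way. Start at k = 2, θ = 176: P(X<293) ≈ 0.496.
Too low — raise k to concentrate. Iterating converges to k ≈ 11.8.
Then θ = 176/(11.8−1) ≈ 16.4.

k ≈ 11.8, θ ≈ 16.4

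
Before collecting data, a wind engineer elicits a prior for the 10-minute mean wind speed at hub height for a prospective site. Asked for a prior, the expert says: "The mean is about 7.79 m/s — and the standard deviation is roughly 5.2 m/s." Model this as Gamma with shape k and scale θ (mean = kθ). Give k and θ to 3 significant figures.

k ≈ 2.24, θ ≈ 3.47

For Gamma(k, scale θ): mean = kθ, variance = kθ², so CV = 1/√k.
CV = SD/mean = 5.2/7.79 = 0.6675, hence k = 1/CV² = 2.24.
Then θ = mean/k = 7.79/2.24 = 3.47.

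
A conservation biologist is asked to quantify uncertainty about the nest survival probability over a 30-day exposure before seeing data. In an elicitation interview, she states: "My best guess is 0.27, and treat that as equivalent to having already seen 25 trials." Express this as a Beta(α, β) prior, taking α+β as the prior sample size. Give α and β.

α = 6.75, β = 18.25

Under the effective-sample-size interpretation, Beta(α, β) has prior mean α/(α+β) and prior sample size α+β.
So α+β = 25 and α/(α+β) = 0.27, giving α = 0.27·25 = 6.75 and β = 25 − 6.75 = 18.25.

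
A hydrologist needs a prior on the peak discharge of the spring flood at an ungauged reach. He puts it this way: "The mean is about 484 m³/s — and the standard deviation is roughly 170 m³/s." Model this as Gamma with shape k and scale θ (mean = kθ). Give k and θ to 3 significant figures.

For Gamma(k, scale θ): mean = kθ, variance = kθ², so CV = 1/√k.
CV = SD/mean = 170/484 = 0.3512, hence k = 1/CV² = 8.11.
Then θ = mean/k = 484/8.11 = 59.7.

k ≈ 8.11, θ ≈ 59.7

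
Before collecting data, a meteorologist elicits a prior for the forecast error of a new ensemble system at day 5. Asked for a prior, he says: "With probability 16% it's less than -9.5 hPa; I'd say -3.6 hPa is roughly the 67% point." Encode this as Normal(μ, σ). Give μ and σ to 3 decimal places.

μ = -5.409, σ = 4.113

For Normal(μ,σ), the p-quantile is μ + z_p·σ. Here z_{0.16} = -0.9945, z_{0.67} = 0.4399.
So -9.5 = μ − 0.9945σ and -3.6 = μ + 0.4399σ.
Subtracting: σ = (-3.6 − -9.5)/(0.4399 − (-0.9945)) = 4.113.
Then μ = -9.5 − (-0.9945)·4.113 = -5.409.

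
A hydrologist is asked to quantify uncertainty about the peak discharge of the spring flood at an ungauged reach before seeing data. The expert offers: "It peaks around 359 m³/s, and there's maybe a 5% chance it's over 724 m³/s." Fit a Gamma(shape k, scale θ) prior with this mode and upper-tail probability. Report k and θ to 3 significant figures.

k ≈ 6.63, θ ≈ 63.8

Gamma(k,θ) with k>1 has mode (k−1)θ, so θ = 359/(k−1).
Need P(X < 724) = 0.95 with θ tied to k this way. Start at k = 2, θ = 359: P(X<724) ≈ 0.598.
Too low — raise k to concentrate. Iterating converges to k ≈ 6.63.
Then θ = 359/(6.63−1) ≈ 63.8.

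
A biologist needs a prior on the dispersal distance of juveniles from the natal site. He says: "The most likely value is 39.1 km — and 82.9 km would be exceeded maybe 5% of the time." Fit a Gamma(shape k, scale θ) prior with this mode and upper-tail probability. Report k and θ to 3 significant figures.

k ≈ 5.89, θ ≈ 8

Gamma(k,θ) with k>1 has mode (k−1)θ, so θ = 39.1/(k−1).
Need P(X < 82.9) = 0.95 with θ tied to k this way. Start at k = 2, θ = 39.1: P(X<82.9) ≈ 0.626.
Too low — raise k to concentrate. Iterating converges to k ≈ 5.89.
Then θ = 39.1/(5.89−1) ≈ 8.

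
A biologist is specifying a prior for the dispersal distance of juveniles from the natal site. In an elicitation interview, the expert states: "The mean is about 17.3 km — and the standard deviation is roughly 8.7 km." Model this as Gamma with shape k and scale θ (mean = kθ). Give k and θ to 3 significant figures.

For Gamma(k, scale θ): mean = kθ, variance = kθ², so CV = 1/√k.
CV = SD/mean = 8.7/17.3 = 0.5029, hence k = 1/CV² = 3.95.
Then θ = mean/k = 17.3/3.95 = 4.38.

k ≈ 3.95, θ ≈ 4.38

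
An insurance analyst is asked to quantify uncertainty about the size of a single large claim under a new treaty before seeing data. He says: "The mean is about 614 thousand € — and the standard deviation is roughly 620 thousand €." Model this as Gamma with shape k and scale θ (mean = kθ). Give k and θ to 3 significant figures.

k ≈ 0.981, θ ≈ 626

For Gamma(k, scale θ): mean = kθ, variance = kθ², so CV = 1/√k.
CV = SD/mean = 620/614 = 1.01, hence k = 1/CV² = 0.981.
Then θ = mean/k = 614/0.981 = 626.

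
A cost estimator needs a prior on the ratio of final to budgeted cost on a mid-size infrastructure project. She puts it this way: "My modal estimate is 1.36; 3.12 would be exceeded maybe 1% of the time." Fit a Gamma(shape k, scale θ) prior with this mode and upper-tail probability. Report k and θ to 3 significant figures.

Gamma(k,θ) with k>1 has mode (k−1)θ, so θ = 1.36/(k−1).
Need P(X < 3.12) = 0.99 with θ tied to k this way. Start at k = 2, θ = 1.36: P(X<3.12) ≈ 0.668.
Too low — raise k to concentrate. Iterating converges to k ≈ 7.93.
Then θ = 1.36/(7.93−1) ≈ 0.196.

k ≈ 7.93, θ ≈ 0.196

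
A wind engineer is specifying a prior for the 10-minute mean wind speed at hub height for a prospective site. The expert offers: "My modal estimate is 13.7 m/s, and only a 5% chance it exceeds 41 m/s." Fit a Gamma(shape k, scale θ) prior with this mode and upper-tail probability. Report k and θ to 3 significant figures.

Gamma(k,θ) with k>1 has mode (k−1)θ, so θ = 13.7/(k−1).
Need P(X < 41) = 0.95 with θ tied to k this way. Start at k = 2, θ = 13.7: P(X<41) ≈ 0.800.
Too low — raise k to concentrate. Iterating converges to k ≈ 3.21.
Then θ = 13.7/(3.21−1) ≈ 6.21.

k ≈ 3.21, θ ≈ 6.21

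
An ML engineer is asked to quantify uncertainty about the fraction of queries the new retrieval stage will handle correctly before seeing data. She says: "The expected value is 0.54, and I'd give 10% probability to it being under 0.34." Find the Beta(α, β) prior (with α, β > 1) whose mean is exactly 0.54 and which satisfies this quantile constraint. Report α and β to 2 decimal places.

With mean 0.54 fixed, write α = 0.54s, β = 0.46s where s = α+β.
Need P(θ < 0.34) = 0.1 under Beta(0.54s, 0.46s). Normal approximation: (q−m)/√(m(1−m)/s) ≈ z_{0.1} = -1.28, so s ≈ 0.54·0.46·(-1.28)²/(0.34−0.54)² = 10.2.
At s = 10.2: P(θ<0.34) ≈ 0.098. Adjusting to match 0.1 gives s ≈ 10.03.
So α = 0.54·10.03 ≈ 5.42, β = 0.46·10.03 ≈ 4.61.

α ≈ 5.42, β ≈ 4.61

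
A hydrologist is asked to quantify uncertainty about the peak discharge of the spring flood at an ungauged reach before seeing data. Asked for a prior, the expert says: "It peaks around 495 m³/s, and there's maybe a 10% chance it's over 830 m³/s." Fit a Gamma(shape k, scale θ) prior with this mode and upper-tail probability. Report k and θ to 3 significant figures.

k ≈ 8.08, θ ≈ 70

Gamma(k,θ) with k>1 has mode (k−1)θ, so θ = 495/(k−1).
Need P(X < 830) = 0.9 with θ tied to k this way. Start at k = 2, θ = 495: P(X<830) ≈ 0.500.
Too low — raise k to concentrate. Iterating converges to k ≈ 8.08.
Then θ = 495/(8.08−1) ≈ 70.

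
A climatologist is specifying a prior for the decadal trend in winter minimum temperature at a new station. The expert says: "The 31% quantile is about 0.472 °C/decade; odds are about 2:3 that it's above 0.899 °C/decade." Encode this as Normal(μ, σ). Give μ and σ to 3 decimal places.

μ = 0.755, σ = 0.570

For Normal(μ,σ), the p-quantile is μ + z_p·σ. Here z_{0.31} = -0.4959, z_{0.6} = 0.2533.
So 0.472 = μ − 0.4959σ and 0.899 = μ + 0.2533σ.
Subtracting: σ = (0.899 − 0.472)/(0.2533 − (-0.4959)) = 0.570.
Then μ = 0.472 − (-0.4959)·0.570 = 0.755.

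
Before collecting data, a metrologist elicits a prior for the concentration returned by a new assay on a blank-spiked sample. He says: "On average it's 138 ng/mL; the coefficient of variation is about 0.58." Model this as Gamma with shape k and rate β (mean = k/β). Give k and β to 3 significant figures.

For Gamma(k, rate β): mean = k/β, variance = k/β², so CV = 1/√k.
CV = 0.58, hence k = 1/CV² = 2.97.
Then β = k/mean = 2.97/138 = 0.0215.

k ≈ 2.97, β ≈ 0.0215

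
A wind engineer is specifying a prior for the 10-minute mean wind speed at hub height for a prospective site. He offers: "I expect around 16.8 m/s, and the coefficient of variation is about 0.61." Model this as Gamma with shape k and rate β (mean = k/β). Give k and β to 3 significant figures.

k ≈ 2.69, β ≈ 0.16

For Gamma(k, rate β): mean = k/β, variance = k/β², so CV = 1/√k.
CV = 0.61, hence k = 1/CV² = 2.69.
Then β = k/mean = 2.69/16.8 = 0.16.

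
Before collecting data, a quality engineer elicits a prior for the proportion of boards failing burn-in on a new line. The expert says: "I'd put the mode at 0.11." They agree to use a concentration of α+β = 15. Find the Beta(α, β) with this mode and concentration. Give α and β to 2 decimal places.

α = 2.43, β = 12.57

For α,β > 1 the Beta mode is (α−1)/(α+β−2). With α+β = 15, the mode is (α−1)/13.
Set (α−1)/13 = 0.11 → α = 1 + 0.11·13 = 2.43.
β = 15 − α = 12.57.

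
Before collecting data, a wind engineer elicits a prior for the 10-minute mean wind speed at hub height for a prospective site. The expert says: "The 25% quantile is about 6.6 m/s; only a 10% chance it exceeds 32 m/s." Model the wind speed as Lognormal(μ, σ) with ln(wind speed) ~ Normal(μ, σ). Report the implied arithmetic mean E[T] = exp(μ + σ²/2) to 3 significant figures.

E[T] ≈ 15.8 m/s

If T ~ Lognormal(μ,σ) then ln T ~ Normal(μ,σ), so the p-quantile of ln T is μ + z_p·σ.
ln(6.6) = 1.887 and ln(32) = 3.466; z_{0.25} = -0.6745, z_{0.9} = 1.282.
σ = (3.466 − 1.887)/(1.282 − (-0.6745)) = 0.807.
μ = 1.887 − (-0.6745)·0.807 = 2.431.
E[T] = exp(μ + σ²/2) = exp(2.431 + 0.3257) = 15.8 m/s.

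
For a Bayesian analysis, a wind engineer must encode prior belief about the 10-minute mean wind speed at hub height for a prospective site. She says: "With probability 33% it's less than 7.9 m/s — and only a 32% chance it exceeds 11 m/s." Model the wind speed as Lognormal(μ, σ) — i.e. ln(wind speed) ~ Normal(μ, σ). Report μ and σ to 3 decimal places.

If T ~ Lognormal(μ,σ) then ln T ~ Normal(μ,σ), so the p-quantile of ln T is μ + z_p·σ.
ln(7.9) = 2.067 and ln(11) = 2.398; z_{0.33} = -0.4399, z_{0.68} = 0.4677.
σ = (2.398 − 2.067)/(0.4677 − (-0.4399)) = 0.365.
μ = 2.067 − (-0.4399)·0.365 = 2.227.

μ ≈ 2.227, σ ≈ 0.365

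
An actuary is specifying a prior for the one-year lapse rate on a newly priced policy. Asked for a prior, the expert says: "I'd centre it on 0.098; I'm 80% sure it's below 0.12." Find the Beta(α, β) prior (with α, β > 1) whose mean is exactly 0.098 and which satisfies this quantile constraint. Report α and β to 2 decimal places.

With mean 0.098 fixed, write α = 0.098s, β = 0.902s where s = α+β.
Need P(θ < 0.12) = 0.8 under Beta(0.098s, 0.902s). Normal approximation: (q−m)/√(m(1−m)/s) ≈ z_{0.8} = 0.842, so s ≈ 0.098·0.902·(0.842)²/(0.12−0.098)² = 129.4.
At s = 129.4: P(θ<0.12) ≈ 0.808. Adjusting to match 0.8 gives s ≈ 119.67.
So α = 0.098·119.67 ≈ 11.73, β = 0.902·119.67 ≈ 107.94.

α ≈ 11.73, β ≈ 107.94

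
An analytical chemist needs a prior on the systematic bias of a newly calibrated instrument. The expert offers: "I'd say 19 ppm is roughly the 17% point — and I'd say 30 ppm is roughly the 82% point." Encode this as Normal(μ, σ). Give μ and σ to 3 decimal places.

For Normal(μ,σ), the p-quantile is μ + z_p·σ. Here z_{0.17} = -0.9542, z_{0.82} = 0.9154.
So 19 = μ − 0.9542σ and 30 = μ + 0.9154σ.
Subtracting: σ = (30 − 19)/(0.9154 − (-0.9542)) = 5.884.
Then μ = 19 − (-0.9542)·5.884 = 24.614.

μ = 24.614, σ = 5.884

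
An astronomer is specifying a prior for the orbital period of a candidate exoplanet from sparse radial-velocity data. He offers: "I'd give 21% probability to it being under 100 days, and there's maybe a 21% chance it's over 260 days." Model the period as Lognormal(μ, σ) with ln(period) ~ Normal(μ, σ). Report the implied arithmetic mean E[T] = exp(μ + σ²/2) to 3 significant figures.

E[T] ≈ 192 days

If T ~ Lognormal(μ,σ) then ln T ~ Normal(μ,σ), so the p-quantile of ln T is μ + z_p·σ.
ln(100) = 4.605 and ln(260) = 5.561; z_{0.21} = -0.8064, z_{0.79} = 0.8064.
σ = (5.561 − 4.605)/(0.8064 − (-0.8064)) = 0.592.
μ = 4.605 − (-0.8064)·0.592 = 5.083.
E[T] = exp(μ + σ²/2) = exp(5.083 + 0.1755) = 192 days.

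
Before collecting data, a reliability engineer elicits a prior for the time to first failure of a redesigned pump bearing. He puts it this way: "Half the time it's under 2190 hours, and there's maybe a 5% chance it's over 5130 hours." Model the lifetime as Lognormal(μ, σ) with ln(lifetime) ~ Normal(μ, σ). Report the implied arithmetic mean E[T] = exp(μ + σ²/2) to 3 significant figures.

E[T] ≈ 2500 hours

If T ~ Lognormal(μ,σ) then ln T ~ Normal(μ,σ), so the p-quantile of ln T is μ + z_p·σ.
ln(2190) = 7.692 and ln(5130) = 8.543; z_{0.5} = 0, z_{0.95} = 1.645.
σ = (8.543 − 7.692)/(1.645 − (0)) = 0.517.
μ = 7.692 − (0)·0.517 = 7.692.
E[T] = exp(μ + σ²/2) = exp(7.692 + 0.1339) = 2500 hours.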